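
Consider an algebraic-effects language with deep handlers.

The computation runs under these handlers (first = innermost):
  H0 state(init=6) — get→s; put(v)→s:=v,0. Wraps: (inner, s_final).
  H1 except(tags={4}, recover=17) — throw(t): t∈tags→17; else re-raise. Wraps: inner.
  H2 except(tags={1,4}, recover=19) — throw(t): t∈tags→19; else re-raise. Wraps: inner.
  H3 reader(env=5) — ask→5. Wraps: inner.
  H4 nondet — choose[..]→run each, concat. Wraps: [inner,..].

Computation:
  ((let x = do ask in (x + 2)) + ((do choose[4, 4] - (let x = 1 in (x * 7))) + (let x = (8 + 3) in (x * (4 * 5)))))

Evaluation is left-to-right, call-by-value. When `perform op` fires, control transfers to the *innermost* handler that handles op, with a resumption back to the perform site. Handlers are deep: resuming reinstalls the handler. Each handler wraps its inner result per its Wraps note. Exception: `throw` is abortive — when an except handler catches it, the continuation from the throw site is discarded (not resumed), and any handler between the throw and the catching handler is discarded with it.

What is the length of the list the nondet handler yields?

Evaluation trace:
ask @ H3 ⇒ 5
choose[4, 4] @ H4
  branch[0] choose=4:
    H0 returns (224, 6)
    H1 returns (224, 6)
    H2 returns (224, 6)
    H3 returns (224, 6)
    H4 returns [(224, 6)]
  branch[1] choose=4:
    H0 returns (224, 6)
    H1 returns (224, 6)
    H2 returns (224, 6)
    H3 returns (224, 6)
    H4 returns [(224, 6)]
= [(224, 6), (224, 6)]

Answer: 2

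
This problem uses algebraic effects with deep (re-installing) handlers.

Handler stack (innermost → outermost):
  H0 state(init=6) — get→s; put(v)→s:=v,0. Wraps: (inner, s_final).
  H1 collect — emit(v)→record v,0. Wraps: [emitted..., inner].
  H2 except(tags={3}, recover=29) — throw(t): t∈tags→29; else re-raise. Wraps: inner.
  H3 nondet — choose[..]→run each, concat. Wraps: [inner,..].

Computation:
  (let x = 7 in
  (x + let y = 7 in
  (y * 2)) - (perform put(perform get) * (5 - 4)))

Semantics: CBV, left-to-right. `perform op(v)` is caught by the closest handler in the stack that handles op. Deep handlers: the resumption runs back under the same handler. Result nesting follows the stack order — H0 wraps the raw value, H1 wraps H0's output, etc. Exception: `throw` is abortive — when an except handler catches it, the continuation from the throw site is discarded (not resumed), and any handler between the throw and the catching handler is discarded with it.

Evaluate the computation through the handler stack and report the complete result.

Answer: [[(21, 6)]]

Working:
get @ H0 ⇒ 6
put(6) @ H0 ⇒ s:=6
H0 returns (21, 6)
H1 returns [(21, 6)]
H2 returns [(21, 6)]
H3 returns [[(21, 6)]]
= [[(21, 6)]]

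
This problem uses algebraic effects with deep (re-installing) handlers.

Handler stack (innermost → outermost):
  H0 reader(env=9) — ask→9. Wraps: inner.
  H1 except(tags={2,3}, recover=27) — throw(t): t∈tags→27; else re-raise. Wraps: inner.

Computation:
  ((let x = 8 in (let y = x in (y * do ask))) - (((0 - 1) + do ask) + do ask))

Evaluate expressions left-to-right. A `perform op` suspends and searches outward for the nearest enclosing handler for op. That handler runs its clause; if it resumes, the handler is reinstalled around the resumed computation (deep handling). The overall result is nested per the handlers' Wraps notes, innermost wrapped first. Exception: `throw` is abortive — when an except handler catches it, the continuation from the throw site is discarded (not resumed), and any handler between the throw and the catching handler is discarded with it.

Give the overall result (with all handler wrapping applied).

Step-by-step:
ask @ H0 ⇒ 9
ask @ H0 ⇒ 9
ask @ H0 ⇒ 9
H0 returns 55
H1 returns 55
= 55

Answer: 55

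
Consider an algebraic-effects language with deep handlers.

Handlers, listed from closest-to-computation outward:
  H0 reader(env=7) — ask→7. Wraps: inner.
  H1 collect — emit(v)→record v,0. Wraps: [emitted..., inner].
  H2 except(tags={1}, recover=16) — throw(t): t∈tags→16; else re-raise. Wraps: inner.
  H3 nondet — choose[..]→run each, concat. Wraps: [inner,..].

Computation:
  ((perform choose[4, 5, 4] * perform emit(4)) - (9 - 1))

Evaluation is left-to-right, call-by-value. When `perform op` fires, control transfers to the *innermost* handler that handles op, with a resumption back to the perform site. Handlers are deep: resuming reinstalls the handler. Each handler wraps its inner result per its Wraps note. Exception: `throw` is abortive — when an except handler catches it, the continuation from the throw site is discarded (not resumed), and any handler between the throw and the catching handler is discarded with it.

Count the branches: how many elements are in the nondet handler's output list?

Evaluation trace:
choose[4, 5, 4] @ H3
  branch[0] choose=4:
    emit(4) @ H1 ⇒ out+=4
    H0 returns -8
    H1 returns [4, -8]
    H2 returns [4, -8]
    H3 returns [[4, -8]]
  branch[1] choose=5:
    emit(4) @ H1 ⇒ out+=4
    H0 returns -8
    H1 returns [4, -8]
    H2 returns [4, -8]
    H3 returns [[4, -8]]
  branch[2] choose=4:
    emit(4) @ H1 ⇒ out+=4
    H0 returns -8
    H1 returns [4, -8]
    H2 returns [4, -8]
    H3 returns [[4, -8]]
= [[4, -8], [4, -8], [4, -8]]

Answer: 3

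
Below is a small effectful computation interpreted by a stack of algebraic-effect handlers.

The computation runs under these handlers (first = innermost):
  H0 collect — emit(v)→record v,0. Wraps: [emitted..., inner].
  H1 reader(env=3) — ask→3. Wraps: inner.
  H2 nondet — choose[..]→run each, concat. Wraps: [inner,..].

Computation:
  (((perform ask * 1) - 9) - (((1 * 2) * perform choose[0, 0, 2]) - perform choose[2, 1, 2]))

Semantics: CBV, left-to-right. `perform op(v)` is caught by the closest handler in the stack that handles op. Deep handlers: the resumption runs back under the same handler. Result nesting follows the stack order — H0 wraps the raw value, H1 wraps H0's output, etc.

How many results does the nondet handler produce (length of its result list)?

Working:
ask @ H1 ⇒ 3
choose[0, 0, 2] @ H2
  branch[0] choose=0:
    choose[2, 1, 2] @ H2
      branch[0] choose=2:
        H0 returns [-4]
        H1 returns [-4]
        H2 returns [[-4]]
      branch[1] choose=1:
        H0 returns [-5]
        H1 returns [-5]
        H2 returns [[-5]]
      branch[2] choose=2:
        H0 returns [-4]
        H1 returns [-4]
        H2 returns [[-4]]
  branch[1] choose=0:
    choose[2, 1, 2] @ H2
      branch[0] choose=2:
        H0 returns [-4]
        H1 returns [-4]
        H2 returns [[-4]]
      branch[1] choose=1:
        H0 returns [-5]
        H1 returns [-5]
        H2 returns [[-5]]
      branch[2] choose=2:
        H0 returns [-4]
        H1 returns [-4]
        H2 returns [[-4]]
  branch[2] choose=2:
    choose[2, 1, 2] @ H2
      branch[0] choose=2:
        H0 returns [-8]
        H1 returns [-8]
        H2 returns [[-8]]
      branch[1] choose=1:
        H0 returns [-9]
        H1 returns [-9]
        H2 returns [[-9]]
      branch[2] choose=2:
        H0 returns [-8]
        H1 returns [-8]
        H2 returns [[-8]]
= [[-4], [-5], [-4], [-4], [-5], [-4], [-8], [-9], [-8]]

Answer: 9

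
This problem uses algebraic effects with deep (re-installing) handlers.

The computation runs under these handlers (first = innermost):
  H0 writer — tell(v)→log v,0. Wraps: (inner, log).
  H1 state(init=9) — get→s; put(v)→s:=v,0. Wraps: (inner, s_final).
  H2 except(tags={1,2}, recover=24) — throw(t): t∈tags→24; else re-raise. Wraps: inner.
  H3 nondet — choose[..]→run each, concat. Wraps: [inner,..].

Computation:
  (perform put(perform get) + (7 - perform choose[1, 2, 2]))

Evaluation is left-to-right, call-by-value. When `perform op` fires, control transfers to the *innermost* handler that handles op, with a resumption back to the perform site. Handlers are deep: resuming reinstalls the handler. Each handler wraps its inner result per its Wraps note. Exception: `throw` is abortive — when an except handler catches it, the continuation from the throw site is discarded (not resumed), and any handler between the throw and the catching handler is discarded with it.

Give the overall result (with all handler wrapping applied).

Answer: [((6, ()), 9), ((5, ()), 9), ((5, ()), 9)]

Evaluation trace:
get @ H1 ⇒ 9
put(9) @ H1 ⇒ s:=9
choose[1, 2, 2] @ H3
  branch[0] choose=1:
    H0 returns (6, ())
    H1 returns ((6, ()), 9)
    H2 returns ((6, ()), 9)
    H3 returns [((6, ()), 9)]
  branch[1] choose=2:
    H0 returns (5, ())
    H1 returns ((5, ()), 9)
    H2 returns ((5, ()), 9)
    H3 returns [((5, ()), 9)]
  branch[2] choose=2:
    H0 returns (5, ())
    H1 returns ((5, ()), 9)
    H2 returns ((5, ()), 9)
    H3 returns [((5, ()), 9)]
= [((6, ()), 9), ((5, ()), 9), ((5, ()), 9)]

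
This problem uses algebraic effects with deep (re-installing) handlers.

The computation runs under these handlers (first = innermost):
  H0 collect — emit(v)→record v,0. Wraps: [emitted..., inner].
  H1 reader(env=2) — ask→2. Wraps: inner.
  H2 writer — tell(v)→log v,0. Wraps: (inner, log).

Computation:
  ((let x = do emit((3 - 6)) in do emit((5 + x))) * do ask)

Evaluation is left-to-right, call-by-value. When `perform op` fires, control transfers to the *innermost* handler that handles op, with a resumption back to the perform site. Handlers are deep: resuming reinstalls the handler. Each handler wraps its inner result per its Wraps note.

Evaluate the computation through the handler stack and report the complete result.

Step-by-step:
emit(-3) @ H0 ⇒ out+=-3
emit(5) @ H0 ⇒ out+=5
ask @ H1 ⇒ 2
H0 returns [-3, 5, 0]
H1 returns [-3, 5, 0]
H2 returns ([-3, 5, 0], ())
= ([-3, 5, 0], ())

Answer: ([-3, 5, 0], ())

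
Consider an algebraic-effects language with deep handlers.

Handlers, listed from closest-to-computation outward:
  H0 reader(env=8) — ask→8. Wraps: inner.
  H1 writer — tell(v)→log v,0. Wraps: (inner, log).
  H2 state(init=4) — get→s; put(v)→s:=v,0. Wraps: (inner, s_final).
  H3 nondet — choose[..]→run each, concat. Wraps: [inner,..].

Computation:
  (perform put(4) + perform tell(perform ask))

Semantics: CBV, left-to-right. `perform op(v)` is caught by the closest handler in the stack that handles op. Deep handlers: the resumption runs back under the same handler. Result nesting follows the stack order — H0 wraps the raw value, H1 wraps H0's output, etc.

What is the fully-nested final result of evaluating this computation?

Answer: [((0, (8)), 4)]

Working:
put(4) @ H2 ⇒ s:=4
ask @ H0 ⇒ 8
tell(8) @ H1 ⇒ log+=8
H0 returns 0
H1 returns (0, (8))
H2 returns ((0, (8)), 4)
H3 returns [((0, (8)), 4)]
= [((0, (8)), 4)]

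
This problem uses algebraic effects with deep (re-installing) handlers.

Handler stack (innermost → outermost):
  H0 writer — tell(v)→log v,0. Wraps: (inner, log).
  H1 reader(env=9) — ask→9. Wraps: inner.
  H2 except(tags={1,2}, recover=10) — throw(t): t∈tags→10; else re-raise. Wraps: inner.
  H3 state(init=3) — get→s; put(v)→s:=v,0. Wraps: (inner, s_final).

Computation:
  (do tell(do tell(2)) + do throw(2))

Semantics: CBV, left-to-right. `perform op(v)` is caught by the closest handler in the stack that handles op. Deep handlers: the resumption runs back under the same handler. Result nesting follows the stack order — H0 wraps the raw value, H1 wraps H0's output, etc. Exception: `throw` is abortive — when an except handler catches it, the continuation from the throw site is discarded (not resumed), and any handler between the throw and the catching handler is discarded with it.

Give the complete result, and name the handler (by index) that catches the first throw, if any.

Step-by-step:
tell(2) @ H0 ⇒ log+=2
tell(0) @ H0 ⇒ log+=0
throw(2) @ H2 caught ⇒ 10
H3 returns (10, 3)
= (10, 3)

Answer: (10, 3) ; first throw caught by: H2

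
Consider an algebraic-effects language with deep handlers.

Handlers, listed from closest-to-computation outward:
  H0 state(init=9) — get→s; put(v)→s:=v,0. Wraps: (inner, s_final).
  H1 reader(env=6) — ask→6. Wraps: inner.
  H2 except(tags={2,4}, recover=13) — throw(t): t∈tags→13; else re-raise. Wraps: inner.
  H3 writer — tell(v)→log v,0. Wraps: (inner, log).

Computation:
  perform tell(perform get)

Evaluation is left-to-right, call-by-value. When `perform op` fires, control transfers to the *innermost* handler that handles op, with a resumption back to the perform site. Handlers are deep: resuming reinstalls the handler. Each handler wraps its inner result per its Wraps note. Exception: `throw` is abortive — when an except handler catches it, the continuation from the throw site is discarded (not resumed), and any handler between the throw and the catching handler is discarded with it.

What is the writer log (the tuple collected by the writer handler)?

Evaluation trace:
get @ H0 ⇒ 9
tell(9) @ H3 ⇒ log+=9
H0 returns (0, 9)
H1 returns (0, 9)
H2 returns (0, 9)
H3 returns ((0, 9), (9))
= ((0, 9), (9))

Answer: (9)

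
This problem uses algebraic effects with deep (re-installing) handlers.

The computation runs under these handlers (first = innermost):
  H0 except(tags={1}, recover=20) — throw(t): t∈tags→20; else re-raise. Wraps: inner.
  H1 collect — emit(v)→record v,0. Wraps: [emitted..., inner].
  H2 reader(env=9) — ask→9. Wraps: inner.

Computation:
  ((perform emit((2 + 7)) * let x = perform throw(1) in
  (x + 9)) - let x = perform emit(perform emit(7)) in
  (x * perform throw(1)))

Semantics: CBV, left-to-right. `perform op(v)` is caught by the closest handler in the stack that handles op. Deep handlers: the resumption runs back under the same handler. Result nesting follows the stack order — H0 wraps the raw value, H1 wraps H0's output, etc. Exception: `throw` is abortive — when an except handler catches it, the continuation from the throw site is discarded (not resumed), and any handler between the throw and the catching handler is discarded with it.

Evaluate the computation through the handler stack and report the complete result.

Answer: [9, 20]

Evaluation trace:
emit(9) @ H1 ⇒ out+=9
throw(1) @ H0 caught ⇒ 20
H1 returns [9, 20]
H2 returns [9, 20]
= [9, 20]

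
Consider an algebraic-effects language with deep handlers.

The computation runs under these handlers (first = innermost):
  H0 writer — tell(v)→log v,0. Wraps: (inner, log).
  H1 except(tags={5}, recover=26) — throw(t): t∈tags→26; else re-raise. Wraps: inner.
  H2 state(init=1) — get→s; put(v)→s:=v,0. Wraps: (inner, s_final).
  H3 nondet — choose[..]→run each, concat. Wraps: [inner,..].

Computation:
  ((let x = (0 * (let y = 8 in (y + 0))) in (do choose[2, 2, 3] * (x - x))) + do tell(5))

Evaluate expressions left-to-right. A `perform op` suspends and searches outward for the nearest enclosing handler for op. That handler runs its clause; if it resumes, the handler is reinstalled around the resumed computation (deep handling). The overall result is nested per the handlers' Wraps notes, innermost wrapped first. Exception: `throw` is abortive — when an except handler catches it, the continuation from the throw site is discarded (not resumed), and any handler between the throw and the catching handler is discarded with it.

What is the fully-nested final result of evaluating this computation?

Working:
choose[2, 2, 3] @ H3
  branch[0] choose=2:
    tell(5) @ H0 ⇒ log+=5
    H0 returns (0, (5))
    H1 returns (0, (5))
    H2 returns ((0, (5)), 1)
    H3 returns [((0, (5)), 1)]
  branch[1] choose=2:
    tell(5) @ H0 ⇒ log+=5
    H0 returns (0, (5))
    H1 returns (0, (5))
    H2 returns ((0, (5)), 1)
    H3 returns [((0, (5)), 1)]
  branch[2] choose=3:
    tell(5) @ H0 ⇒ log+=5
    H0 returns (0, (5))
    H1 returns (0, (5))
    H2 returns ((0, (5)), 1)
    H3 returns [((0, (5)), 1)]
= [((0, (5)), 1), ((0, (5)), 1), ((0, (5)), 1)]

Answer: [((0, (5)), 1), ((0, (5)), 1), ((0, (5)), 1)]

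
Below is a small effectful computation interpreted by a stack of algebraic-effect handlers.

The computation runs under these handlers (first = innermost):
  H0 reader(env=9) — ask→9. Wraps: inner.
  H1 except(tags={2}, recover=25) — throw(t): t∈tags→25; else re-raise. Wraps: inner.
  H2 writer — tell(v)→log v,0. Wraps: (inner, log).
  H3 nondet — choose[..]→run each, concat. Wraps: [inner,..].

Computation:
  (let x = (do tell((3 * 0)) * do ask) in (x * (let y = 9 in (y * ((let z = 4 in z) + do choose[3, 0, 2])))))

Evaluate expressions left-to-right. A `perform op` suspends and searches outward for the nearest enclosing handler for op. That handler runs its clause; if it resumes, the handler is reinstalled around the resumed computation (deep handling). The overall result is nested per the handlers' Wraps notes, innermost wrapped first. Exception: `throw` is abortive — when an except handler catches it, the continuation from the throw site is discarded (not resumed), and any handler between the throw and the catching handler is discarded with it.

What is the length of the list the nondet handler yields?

Answer: 3

Working:
tell(0) @ H2 ⇒ log+=0
ask @ H0 ⇒ 9
choose[3, 0, 2] @ H3
  branch[0] choose=3:
    H0 returns 0
    H1 returns 0
    H2 returns (0, (0))
    H3 returns [(0, (0))]
  branch[1] choose=0:
    H0 returns 0
    H1 returns 0
    H2 returns (0, (0))
    H3 returns [(0, (0))]
  branch[2] choose=2:
    H0 returns 0
    H1 returns 0
    H2 returns (0, (0))
    H3 returns [(0, (0))]
= [(0, (0)), (0, (0)), (0, (0))]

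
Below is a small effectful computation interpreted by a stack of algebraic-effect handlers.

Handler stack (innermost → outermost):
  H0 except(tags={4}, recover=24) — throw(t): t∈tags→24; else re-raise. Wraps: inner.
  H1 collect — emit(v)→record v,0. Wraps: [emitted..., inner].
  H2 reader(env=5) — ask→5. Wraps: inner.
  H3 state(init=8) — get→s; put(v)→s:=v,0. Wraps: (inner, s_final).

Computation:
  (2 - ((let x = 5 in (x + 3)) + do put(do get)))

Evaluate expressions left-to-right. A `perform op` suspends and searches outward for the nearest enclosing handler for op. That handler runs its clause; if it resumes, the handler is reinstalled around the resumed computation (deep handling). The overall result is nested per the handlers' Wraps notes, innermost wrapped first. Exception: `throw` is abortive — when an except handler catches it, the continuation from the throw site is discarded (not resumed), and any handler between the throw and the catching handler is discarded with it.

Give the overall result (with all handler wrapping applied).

Evaluation trace:
get @ H3 ⇒ 8
put(8) @ H3 ⇒ s:=8
H0 returns -6
H1 returns [-6]
H2 returns [-6]
H3 returns ([-6], 8)
= ([-6], 8)

Answer: ([-6], 8)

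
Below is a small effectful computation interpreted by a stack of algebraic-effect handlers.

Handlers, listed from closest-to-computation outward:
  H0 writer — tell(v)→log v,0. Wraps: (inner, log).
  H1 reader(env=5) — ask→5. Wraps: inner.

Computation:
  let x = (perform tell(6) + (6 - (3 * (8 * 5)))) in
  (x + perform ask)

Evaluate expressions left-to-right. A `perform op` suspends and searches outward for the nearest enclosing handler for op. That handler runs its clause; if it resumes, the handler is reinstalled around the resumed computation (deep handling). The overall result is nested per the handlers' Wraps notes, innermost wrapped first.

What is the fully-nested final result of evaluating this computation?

Answer: (-109, (6))

Evaluation trace:
tell(6) @ H0 ⇒ log+=6
ask @ H1 ⇒ 5
H0 returns (-109, (6))
H1 returns (-109, (6))
= (-109, (6))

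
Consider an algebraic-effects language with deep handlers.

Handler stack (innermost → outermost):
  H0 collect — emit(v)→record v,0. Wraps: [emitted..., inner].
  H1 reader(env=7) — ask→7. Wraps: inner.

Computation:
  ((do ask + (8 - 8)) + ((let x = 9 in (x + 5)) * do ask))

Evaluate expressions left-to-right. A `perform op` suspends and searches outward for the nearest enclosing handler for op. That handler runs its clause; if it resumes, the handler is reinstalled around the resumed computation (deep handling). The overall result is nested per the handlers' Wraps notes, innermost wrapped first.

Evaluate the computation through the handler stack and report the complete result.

Step-by-step:
ask @ H1 ⇒ 7
ask @ H1 ⇒ 7
H0 returns [105]
H1 returns [105]
= [105]

Answer: [105]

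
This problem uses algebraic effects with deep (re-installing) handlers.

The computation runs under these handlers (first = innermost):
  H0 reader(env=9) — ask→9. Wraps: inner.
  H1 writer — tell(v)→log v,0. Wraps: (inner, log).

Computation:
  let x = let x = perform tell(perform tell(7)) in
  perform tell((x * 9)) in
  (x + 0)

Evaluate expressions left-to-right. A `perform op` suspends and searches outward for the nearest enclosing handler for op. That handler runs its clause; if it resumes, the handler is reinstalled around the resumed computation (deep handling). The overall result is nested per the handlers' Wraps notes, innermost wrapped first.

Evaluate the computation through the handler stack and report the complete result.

Answer: (0, (7, 0, 0))

Working:
tell(7) @ H1 ⇒ log+=7
tell(0) @ H1 ⇒ log+=0
tell(0) @ H1 ⇒ log+=0
H0 returns 0
H1 returns (0, (7, 0, 0))
= (0, (7, 0, 0))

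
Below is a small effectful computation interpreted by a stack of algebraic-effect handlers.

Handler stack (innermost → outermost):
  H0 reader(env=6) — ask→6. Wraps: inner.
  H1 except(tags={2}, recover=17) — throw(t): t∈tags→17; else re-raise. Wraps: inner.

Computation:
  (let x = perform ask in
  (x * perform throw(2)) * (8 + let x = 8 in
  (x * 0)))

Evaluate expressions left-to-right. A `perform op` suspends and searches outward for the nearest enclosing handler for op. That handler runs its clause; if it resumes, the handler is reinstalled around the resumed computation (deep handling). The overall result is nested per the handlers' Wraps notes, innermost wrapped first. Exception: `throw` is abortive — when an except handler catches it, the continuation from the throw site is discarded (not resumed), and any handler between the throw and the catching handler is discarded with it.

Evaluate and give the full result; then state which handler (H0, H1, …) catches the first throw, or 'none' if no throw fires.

Answer: 17 ; first throw caught by: H1

Step-by-step:
ask @ H0 ⇒ 6
throw(2) @ H1 caught ⇒ 17
= 17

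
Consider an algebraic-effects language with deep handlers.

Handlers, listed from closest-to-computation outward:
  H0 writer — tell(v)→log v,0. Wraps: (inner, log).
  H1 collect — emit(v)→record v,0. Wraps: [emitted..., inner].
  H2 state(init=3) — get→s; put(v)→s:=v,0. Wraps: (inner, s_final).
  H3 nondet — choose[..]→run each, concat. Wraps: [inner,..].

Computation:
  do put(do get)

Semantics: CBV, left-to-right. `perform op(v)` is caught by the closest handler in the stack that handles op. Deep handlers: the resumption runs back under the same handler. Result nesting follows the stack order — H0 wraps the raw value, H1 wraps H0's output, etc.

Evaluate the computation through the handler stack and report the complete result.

Answer: [([(0, ())], 3)]

Step-by-step:
get @ H2 ⇒ 3
put(3) @ H2 ⇒ s:=3
H0 returns (0, ())
H1 returns [(0, ())]
H2 returns ([(0, ())], 3)
H3 returns [([(0, ())], 3)]
= [([(0, ())], 3)]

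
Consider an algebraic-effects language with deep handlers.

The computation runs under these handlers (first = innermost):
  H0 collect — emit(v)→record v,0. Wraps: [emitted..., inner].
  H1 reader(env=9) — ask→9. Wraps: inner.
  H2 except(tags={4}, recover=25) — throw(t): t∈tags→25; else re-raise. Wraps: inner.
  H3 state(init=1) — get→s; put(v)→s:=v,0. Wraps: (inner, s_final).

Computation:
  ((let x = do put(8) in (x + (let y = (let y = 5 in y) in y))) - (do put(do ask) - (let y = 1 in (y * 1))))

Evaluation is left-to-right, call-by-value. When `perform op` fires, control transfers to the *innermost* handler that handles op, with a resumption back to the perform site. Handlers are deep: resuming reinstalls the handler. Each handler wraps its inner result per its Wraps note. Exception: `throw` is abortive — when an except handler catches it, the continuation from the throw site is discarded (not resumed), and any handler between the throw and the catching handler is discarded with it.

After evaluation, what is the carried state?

Answer: 9

Working:
put(8) @ H3 ⇒ s:=8
ask @ H1 ⇒ 9
put(9) @ H3 ⇒ s:=9
H0 returns [6]
H1 returns [6]
H2 returns [6]
H3 returns ([6], 9)
= ([6], 9)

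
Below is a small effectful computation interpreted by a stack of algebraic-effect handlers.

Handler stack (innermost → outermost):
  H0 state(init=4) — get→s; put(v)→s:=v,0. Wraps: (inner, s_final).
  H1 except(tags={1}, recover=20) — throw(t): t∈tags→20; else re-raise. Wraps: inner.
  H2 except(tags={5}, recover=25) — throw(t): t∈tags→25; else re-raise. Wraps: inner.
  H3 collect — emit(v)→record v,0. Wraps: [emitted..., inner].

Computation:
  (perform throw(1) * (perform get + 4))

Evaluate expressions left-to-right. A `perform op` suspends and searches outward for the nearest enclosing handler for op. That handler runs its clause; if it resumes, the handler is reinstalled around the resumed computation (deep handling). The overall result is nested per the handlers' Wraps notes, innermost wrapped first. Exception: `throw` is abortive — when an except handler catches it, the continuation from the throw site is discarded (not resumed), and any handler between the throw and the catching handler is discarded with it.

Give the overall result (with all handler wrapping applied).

Evaluation trace:
throw(1) @ H1 caught ⇒ 20
H2 returns 20
H3 returns [20]
= [20]

Answer: [20]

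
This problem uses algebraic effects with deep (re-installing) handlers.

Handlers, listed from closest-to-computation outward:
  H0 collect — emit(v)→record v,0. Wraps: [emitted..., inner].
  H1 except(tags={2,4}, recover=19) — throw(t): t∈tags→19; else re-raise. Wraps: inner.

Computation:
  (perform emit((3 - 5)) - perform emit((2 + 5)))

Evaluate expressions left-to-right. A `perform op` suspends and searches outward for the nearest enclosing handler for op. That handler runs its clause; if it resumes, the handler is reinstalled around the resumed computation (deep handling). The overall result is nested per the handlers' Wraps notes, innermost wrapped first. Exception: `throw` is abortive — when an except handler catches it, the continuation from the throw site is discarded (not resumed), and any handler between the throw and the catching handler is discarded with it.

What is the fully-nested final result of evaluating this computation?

Evaluation trace:
emit(-2) @ H0 ⇒ out+=-2
emit(7) @ H0 ⇒ out+=7
H0 returns [-2, 7, 0]
H1 returns [-2, 7, 0]
= [-2, 7, 0]

Answer: [-2, 7, 0]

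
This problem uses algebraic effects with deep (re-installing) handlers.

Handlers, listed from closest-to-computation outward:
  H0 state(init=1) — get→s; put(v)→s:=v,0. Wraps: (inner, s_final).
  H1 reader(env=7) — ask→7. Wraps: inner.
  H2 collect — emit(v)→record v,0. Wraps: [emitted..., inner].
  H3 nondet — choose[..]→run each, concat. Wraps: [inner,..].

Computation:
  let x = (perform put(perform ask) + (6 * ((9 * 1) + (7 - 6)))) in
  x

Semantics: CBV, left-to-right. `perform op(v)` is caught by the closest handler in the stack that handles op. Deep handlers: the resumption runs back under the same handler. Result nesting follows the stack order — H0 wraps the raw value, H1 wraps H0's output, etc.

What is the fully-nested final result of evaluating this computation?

Answer: [[(60, 7)]]

Working:
ask @ H1 ⇒ 7
put(7) @ H0 ⇒ s:=7
H0 returns (60, 7)
H1 returns (60, 7)
H2 returns [(60, 7)]
H3 returns [[(60, 7)]]
= [[(60, 7)]]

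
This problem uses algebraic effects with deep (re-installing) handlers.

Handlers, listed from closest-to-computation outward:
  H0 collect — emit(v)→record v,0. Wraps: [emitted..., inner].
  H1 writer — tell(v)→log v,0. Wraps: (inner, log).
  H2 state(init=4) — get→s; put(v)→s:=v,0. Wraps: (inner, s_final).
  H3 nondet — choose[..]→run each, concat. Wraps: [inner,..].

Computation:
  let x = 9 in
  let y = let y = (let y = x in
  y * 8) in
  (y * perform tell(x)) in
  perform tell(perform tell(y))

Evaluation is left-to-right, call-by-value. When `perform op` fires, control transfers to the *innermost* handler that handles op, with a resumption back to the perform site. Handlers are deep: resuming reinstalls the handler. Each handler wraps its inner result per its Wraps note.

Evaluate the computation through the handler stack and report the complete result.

Evaluation trace:
tell(9) @ H1 ⇒ log+=9
tell(0) @ H1 ⇒ log+=0
tell(0) @ H1 ⇒ log+=0
H0 returns [0]
H1 returns ([0], (9, 0, 0))
H2 returns (([0], (9, 0, 0)), 4)
H3 returns [(([0], (9, 0, 0)), 4)]
= [(([0], (9, 0, 0)), 4)]

Answer: [(([0], (9, 0, 0)), 4)]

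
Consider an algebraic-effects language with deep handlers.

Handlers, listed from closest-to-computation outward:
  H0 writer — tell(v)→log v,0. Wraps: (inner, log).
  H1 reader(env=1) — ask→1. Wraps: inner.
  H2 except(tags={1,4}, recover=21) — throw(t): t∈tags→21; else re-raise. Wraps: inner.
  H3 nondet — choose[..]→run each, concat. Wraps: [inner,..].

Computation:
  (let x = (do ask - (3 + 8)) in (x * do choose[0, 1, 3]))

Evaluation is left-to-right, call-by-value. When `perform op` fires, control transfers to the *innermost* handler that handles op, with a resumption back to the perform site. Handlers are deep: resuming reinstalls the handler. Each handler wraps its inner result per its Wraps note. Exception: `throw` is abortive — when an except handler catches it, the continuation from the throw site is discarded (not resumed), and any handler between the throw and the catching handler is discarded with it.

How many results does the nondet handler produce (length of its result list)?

Evaluation trace:
ask @ H1 ⇒ 1
choose[0, 1, 3] @ H3
  branch[0] choose=0:
    H0 returns (0, ())
    H1 returns (0, ())
    H2 returns (0, ())
    H3 returns [(0, ())]
  branch[1] choose=1:
    H0 returns (-10, ())
    H1 returns (-10, ())
    H2 returns (-10, ())
    H3 returns [(-10, ())]
  branch[2] choose=3:
    H0 returns (-30, ())
    H1 returns (-30, ())
    H2 returns (-30, ())
    H3 returns [(-30, ())]
= [(0, ()), (-10, ()), (-30, ())]

Answer: 3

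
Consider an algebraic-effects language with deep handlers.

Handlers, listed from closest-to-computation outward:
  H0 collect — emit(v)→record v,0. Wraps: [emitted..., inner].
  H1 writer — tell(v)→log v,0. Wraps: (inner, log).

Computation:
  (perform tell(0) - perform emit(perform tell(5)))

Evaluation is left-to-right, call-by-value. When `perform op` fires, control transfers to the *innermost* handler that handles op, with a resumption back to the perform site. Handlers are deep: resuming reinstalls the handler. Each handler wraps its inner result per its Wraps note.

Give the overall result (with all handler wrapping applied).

Answer: ([0, 0], (0, 5))

Working:
tell(0) @ H1 ⇒ log+=0
tell(5) @ H1 ⇒ log+=5
emit(0) @ H0 ⇒ out+=0
H0 returns [0, 0]
H1 returns ([0, 0], (0, 5))
= ([0, 0], (0, 5))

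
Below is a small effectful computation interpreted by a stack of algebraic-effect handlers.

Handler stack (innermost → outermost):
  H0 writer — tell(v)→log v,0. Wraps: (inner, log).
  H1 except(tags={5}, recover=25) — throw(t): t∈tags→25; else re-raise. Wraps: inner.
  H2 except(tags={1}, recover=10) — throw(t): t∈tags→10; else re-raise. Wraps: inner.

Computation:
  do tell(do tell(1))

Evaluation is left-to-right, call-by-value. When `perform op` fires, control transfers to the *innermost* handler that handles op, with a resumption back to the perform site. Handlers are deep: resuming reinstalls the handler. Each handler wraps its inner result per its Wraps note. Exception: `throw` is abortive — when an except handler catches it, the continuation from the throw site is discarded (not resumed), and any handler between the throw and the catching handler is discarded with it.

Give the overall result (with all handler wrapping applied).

Answer: (0, (1, 0))

Step-by-step:
tell(1) @ H0 ⇒ log+=1
tell(0) @ H0 ⇒ log+=0
H0 returns (0, (1, 0))
H1 returns (0, (1, 0))
H2 returns (0, (1, 0))
= (0, (1, 0))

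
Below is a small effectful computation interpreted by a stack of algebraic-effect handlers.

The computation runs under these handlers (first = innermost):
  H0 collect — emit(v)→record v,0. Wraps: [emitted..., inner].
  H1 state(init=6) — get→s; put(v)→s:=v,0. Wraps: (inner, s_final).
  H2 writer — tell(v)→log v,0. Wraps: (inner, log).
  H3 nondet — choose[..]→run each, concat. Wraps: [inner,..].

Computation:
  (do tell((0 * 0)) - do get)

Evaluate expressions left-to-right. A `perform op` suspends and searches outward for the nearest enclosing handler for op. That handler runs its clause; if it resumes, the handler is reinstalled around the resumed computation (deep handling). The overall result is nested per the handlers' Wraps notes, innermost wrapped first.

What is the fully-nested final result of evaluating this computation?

Answer: [(([-6], 6), (0))]

Step-by-step:
tell(0) @ H2 ⇒ log+=0
get @ H1 ⇒ 6
H0 returns [-6]
H1 returns ([-6], 6)
H2 returns (([-6], 6), (0))
H3 returns [(([-6], 6), (0))]
= [(([-6], 6), (0))]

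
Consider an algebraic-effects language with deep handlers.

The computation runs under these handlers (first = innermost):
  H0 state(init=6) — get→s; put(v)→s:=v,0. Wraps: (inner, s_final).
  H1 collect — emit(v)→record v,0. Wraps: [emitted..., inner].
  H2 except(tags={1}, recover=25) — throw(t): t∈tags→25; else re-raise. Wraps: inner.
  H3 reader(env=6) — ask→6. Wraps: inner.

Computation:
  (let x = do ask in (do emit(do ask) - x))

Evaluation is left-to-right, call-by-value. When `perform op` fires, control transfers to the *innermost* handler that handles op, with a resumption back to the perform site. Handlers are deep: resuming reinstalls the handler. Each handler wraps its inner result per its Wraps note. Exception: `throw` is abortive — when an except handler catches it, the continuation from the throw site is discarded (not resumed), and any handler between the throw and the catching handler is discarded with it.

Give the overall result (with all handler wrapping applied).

Evaluation trace:
ask @ H3 ⇒ 6
ask @ H3 ⇒ 6
emit(6) @ H1 ⇒ out+=6
H0 returns (-6, 6)
H1 returns [6, (-6, 6)]
H2 returns [6, (-6, 6)]
H3 returns [6, (-6, 6)]
= [6, (-6, 6)]

Answer: [6, (-6, 6)]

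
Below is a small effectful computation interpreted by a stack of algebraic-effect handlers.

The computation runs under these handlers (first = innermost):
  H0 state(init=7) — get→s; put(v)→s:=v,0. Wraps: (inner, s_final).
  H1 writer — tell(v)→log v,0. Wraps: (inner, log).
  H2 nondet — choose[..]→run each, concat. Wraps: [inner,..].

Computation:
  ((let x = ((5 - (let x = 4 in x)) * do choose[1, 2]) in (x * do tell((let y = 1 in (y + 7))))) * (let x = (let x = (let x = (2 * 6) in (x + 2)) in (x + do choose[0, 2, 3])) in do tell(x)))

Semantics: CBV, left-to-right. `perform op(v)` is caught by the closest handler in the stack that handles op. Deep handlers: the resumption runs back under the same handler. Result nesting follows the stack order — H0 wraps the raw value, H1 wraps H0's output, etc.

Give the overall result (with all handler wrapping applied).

Answer: [((0, 7), (8, 14)), ((0, 7), (8, 16)), ((0, 7), (8, 17)), ((0, 7), (8, 14)), ((0, 7), (8, 16)), ((0, 7), (8, 17))]

Step-by-step:
choose[1, 2] @ H2
  branch[0] choose=1:
    tell(8) @ H1 ⇒ log+=8
    choose[0, 2, 3] @ H2
      branch[0] choose=0:
        tell(14) @ H1 ⇒ log+=14
        H0 returns (0, 7)
        H1 returns ((0, 7), (8, 14))
        H2 returns [((0, 7), (8, 14))]
      branch[1] choose=2:
        tell(16) @ H1 ⇒ log+=16
        H0 returns (0, 7)
        H1 returns ((0, 7), (8, 16))
        H2 returns [((0, 7), (8, 16))]
      branch[2] choose=3:
        tell(17) @ H1 ⇒ log+=17
        H0 returns (0, 7)
        H1 returns ((0, 7), (8, 17))
        H2 returns [((0, 7), (8, 17))]
  branch[1] choose=2:
    tell(8) @ H1 ⇒ log+=8
    choose[0, 2, 3] @ H2
      branch[0] choose=0:
        tell(14) @ H1 ⇒ log+=14
        H0 returns (0, 7)
        H1 returns ((0, 7), (8, 14))
        H2 returns [((0, 7), (8, 14))]
      branch[1] choose=2:
        tell(16) @ H1 ⇒ log+=16
        H0 returns (0, 7)
        H1 returns ((0, 7), (8, 16))
        H2 returns [((0, 7), (8, 16))]
      branch[2] choose=3:
        tell(17) @ H1 ⇒ log+=17
        H0 returns (0, 7)
        H1 returns ((0, 7), (8, 17))
        H2 returns [((0, 7), (8, 17))]
= [((0, 7), (8, 14)), ((0, 7), (8, 16)), ((0, 7), (8, 17)), ((0, 7), (8, 14)), ((0, 7), (8, 16)), ((0, 7), (8, 17))]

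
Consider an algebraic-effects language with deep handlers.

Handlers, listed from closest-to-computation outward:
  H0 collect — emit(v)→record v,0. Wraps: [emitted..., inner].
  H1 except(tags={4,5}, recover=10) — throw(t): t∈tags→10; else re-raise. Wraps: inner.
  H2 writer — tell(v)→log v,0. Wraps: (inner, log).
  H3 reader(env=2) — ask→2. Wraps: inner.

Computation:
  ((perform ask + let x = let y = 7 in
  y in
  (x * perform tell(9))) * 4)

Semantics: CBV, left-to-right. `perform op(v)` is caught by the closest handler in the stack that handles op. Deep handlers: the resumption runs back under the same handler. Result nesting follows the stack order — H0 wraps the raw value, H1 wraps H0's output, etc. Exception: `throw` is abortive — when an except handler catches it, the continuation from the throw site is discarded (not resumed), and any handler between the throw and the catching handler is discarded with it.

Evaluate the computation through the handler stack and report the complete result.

Step-by-step:
ask @ H3 ⇒ 2
tell(9) @ H2 ⇒ log+=9
H0 returns [8]
H1 returns [8]
H2 returns ([8], (9))
H3 returns ([8], (9))
= ([8], (9))

Answer: ([8], (9))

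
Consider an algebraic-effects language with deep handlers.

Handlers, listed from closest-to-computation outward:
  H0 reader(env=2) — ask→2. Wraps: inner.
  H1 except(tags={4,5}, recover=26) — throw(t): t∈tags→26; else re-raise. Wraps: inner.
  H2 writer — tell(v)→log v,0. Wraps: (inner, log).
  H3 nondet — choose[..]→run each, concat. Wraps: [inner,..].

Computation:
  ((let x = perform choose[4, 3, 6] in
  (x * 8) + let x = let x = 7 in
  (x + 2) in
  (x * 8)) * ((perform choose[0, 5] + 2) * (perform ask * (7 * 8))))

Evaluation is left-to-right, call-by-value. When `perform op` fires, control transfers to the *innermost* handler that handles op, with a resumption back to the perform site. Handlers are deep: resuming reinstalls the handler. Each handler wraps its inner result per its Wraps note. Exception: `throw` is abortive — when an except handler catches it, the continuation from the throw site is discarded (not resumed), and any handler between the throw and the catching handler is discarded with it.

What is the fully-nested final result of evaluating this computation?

Working:
choose[4, 3, 6] @ H3
  branch[0] choose=4:
    choose[0, 5] @ H3
      branch[0] choose=0:
        ask @ H0 ⇒ 2
        H0 returns 23296
        H1 returns 23296
        H2 returns (23296, ())
        H3 returns [(23296, ())]
      branch[1] choose=5:
        ask @ H0 ⇒ 2
        H0 returns 81536
        H1 returns 81536
        H2 returns (81536, ())
        H3 returns [(81536, ())]
  branch[1] choose=3:
    choose[0, 5] @ H3
      branch[0] choose=0:
        ask @ H0 ⇒ 2
        H0 returns 21504
        H1 returns 21504
        H2 returns (21504, ())
        H3 returns [(21504, ())]
      branch[1] choose=5:
        ask @ H0 ⇒ 2
        H0 returns 75264
        H1 returns 75264
        H2 returns (75264, ())
        H3 returns [(75264, ())]
  branch[2] choose=6:
    choose[0, 5] @ H3
      branch[0] choose=0:
        ask @ H0 ⇒ 2
        H0 returns 26880
        H1 returns 26880
        H2 returns (26880, ())
        H3 returns [(26880, ())]
      branch[1] choose=5:
        ask @ H0 ⇒ 2
        H0 returns 94080
        H1 returns 94080
        H2 returns (94080, ())
        H3 returns [(94080, ())]
= [(23296, ()), (81536, ()), (21504, ()), (75264, ()), (26880, ()), (94080, ())]

Answer: [(23296, ()), (81536, ()), (21504, ()), (75264, ()), (26880, ()), (94080, ())]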